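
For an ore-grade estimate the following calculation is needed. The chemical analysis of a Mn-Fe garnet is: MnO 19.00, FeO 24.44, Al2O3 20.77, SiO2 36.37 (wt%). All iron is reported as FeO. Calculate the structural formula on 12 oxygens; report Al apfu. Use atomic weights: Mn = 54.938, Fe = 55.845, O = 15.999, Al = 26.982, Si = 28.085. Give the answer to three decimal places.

2.012 Al apfu

MnO: 19.00/70.937 = 0.26784 mol → 0.26784 mol Mn, 0.26784 mol O.
FeO: 24.44/71.844 = 0.34018 mol → 0.34018 mol Fe, 0.34018 mol O.
Al2O3: 20.77/101.961 = 0.20371 mol → 0.40742 mol Al, 0.61113 mol O.
SiO2: 36.37/60.083 = 0.60533 mol → 0.60533 mol Si, 1.21066 mol O.
Total oxygen = 2.42981 mol. Normalization factor = 12/2.42981 = 4.93866.
Al per 12 O = 0.40742 × 4.93866 = 2.012.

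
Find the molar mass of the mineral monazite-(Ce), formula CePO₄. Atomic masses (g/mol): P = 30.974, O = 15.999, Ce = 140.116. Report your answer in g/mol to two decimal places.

235.09 g/mol

The formula mass is the sum 1(140.116) + 1(30.974) + 4(15.999).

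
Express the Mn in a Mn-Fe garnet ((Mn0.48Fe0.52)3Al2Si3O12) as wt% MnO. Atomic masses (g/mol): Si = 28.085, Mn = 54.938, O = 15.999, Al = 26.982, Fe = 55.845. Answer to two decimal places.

20.58 wt%

M((Mn0.48Fe0.52)3Al2Si3O12) = 496.436 g/mol; M(MnO) = 70.937 g/mol.
Moles MnO per formula unit = 1.44 Mn ÷ 1 = 1.4400.
MnO fraction = (1.4400 × 70.937) / 496.436 = 102.149/496.436 = 0.2058.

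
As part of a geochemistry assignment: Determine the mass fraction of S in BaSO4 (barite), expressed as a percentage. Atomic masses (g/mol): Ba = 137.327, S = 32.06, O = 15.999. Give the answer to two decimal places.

13.74 wt%

M(BaSO4) = 233.383 g/mol.
S contributes 1 × 32.06 = 32.060 g per mole.
32.060/233.383 = 0.1374 → 13.74%.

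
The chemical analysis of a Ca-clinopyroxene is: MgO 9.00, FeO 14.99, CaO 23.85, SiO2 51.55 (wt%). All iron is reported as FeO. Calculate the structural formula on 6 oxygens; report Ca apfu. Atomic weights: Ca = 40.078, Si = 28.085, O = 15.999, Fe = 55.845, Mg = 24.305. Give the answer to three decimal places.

MgO (M=40.304): mol = 0.22330; Mg = 0.22330, O = 0.22330.
FeO (M=71.844): mol = 0.20865; Fe = 0.20865, O = 0.20865.
CaO (M=56.077): mol = 0.42531; Ca = 0.42531, O = 0.42531.
SiO2 (M=60.083): mol = 0.85798; Si = 0.85798, O = 1.71596.
ΣO = 2.57322; factor = 6/ΣO = 2.33171.
Ca apfu = 0.42531 × 2.33171 = 0.992.

0.992 Ca apfu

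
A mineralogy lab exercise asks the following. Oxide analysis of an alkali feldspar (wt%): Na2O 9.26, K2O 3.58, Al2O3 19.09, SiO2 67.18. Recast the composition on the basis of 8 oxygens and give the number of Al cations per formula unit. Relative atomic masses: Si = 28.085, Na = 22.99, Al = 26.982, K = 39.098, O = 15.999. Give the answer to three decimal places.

1.003 Al apfu

Na2O (M=61.979): mol = 0.14941; Na = 0.29882, O = 0.14941.
K2O (M=94.195): mol = 0.03801; K = 0.07602, O = 0.03801.
Al2O3 (M=101.961): mol = 0.18723; Al = 0.37446, O = 0.56169.
SiO2 (M=60.083): mol = 1.11812; Si = 1.11812, O = 2.23624.
ΣO = 2.98535; factor = 8/ΣO = 2.67975.
Al apfu = 0.37446 × 2.67975 = 1.003.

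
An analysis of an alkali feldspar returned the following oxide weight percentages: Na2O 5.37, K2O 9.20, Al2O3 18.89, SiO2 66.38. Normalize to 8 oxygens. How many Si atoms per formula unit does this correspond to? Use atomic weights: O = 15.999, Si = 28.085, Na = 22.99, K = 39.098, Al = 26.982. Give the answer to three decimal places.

2.996 Si apfu

5.37 wt% Na2O ÷ 61.979 g/mol = 0.08664 mol, giving 0.17328 Na and 0.08664 O.
9.20 wt% K2O ÷ 94.195 g/mol = 0.09767 mol, giving 0.19534 K and 0.09767 O.
18.89 wt% Al2O3 ÷ 101.961 g/mol = 0.18527 mol, giving 0.37054 Al and 0.55581 O.
66.38 wt% SiO2 ÷ 60.083 g/mol = 1.10481 mol, giving 1.10481 Si and 2.20962 O.
Oxygen sums to 2.94974; scaling by 8/2.94974 = 2.71210 puts the formula on 8 O.
Si: 1.10481 × 2.71210 = 2.996 atoms per formula unit.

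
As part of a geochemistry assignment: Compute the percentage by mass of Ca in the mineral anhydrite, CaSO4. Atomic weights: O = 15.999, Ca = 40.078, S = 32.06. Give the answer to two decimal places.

29.44 wt%

M(CaSO4) = 136.134 g/mol.
Ca contributes 1 × 40.078 = 40.078 g per mole.
40.078/136.134 = 0.2944 → 29.44%.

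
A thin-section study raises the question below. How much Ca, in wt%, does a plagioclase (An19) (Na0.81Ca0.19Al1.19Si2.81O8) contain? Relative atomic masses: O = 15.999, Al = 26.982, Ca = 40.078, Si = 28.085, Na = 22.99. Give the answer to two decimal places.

M(Na0.81Ca0.19Al1.19Si2.81O8) = 265.256 g/mol.
Ca contributes 0.19 × 40.078 = 7.615 g per mole.
7.615/265.256 = 0.0287 → 2.87%.

2.87 wt%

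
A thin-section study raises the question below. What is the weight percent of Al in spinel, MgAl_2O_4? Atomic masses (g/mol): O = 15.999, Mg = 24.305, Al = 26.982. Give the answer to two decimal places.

37.93 weight percent

Molar mass of MgAl_2O_4: 1·24.305 + 2·26.982 + 4·15.999 = 142.265 g/mol.
Mass of Al per formula unit: 2 × 26.982 = 53.964 g.
Weight fraction Al = 53.964 / 142.265 = 0.3793.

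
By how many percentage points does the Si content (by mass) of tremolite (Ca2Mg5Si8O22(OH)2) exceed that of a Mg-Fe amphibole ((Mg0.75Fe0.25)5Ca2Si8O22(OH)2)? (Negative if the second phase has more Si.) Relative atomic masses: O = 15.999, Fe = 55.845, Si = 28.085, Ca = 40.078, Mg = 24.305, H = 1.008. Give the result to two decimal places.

M(Ca2Mg5Si8O22(OH)2) = 812.353 g/mol, so wt% Si = 224.680/812.353 × 100 = 27.66%.
M((Mg0.75Fe0.25)5Ca2Si8O22(OH)2) = 851.778 g/mol, so wt% Si = 224.680/851.778 × 100 = 26.38%.
27.66 − 26.38 = 1.28 pp.

1.28 percentage points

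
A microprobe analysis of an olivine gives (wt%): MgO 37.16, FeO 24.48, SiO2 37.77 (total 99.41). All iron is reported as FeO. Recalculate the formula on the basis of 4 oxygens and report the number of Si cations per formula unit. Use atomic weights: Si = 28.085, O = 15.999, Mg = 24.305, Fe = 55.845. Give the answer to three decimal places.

0.998 Si apfu

MgO (M=40.304): mol = 0.92199; Mg = 0.92199, O = 0.92199.
FeO (M=71.844): mol = 0.34074; Fe = 0.34074, O = 0.34074.
SiO2 (M=60.083): mol = 0.62863; Si = 0.62863, O = 1.25726.
ΣO = 2.51999; factor = 4/ΣO = 1.58731.
Si apfu = 0.62863 × 1.58731 = 0.998.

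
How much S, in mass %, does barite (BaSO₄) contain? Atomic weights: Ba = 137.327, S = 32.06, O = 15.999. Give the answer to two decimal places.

Formula mass = 1*137.327 + 1*32.06 + 4*15.999 = 233.383 g/mol, of which 32.060 g is S.
So S makes up 32.060/233.383 = 0.1374 of the mass, i.e. 13.74%.

13.74 mass %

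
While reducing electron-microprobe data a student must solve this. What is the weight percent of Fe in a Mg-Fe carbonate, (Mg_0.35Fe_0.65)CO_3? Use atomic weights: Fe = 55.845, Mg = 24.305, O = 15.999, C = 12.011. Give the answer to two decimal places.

34.63 wt%

Molar mass of (Mg_0.35Fe_0.65)CO_3: 0.35·24.305 + 0.65·55.845 + 1·12.011 + 3·15.999 = 104.814 g/mol.
Mass of Fe per formula unit: 0.65 × 55.845 = 36.299 g.
Weight fraction Fe = 36.299 / 104.814 = 0.3463.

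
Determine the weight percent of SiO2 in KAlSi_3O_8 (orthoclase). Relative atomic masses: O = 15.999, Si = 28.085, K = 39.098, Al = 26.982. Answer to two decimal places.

M(KAlSi_3O_8) = 278.327 g/mol; M(SiO2) = 60.083 g/mol.
Moles SiO2 per formula unit = 3 Si ÷ 1 = 3.0000.
SiO2 fraction = (3.0000 × 60.083) / 278.327 = 180.249/278.327 = 0.6476.

64.76 wt%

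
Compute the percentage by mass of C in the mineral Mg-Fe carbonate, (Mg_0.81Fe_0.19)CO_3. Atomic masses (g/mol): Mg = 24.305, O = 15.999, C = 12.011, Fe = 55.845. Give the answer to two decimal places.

Molar mass of (Mg_0.81Fe_0.19)CO_3: 0.81×24.305 + 0.19×55.845 + 1×12.011 + 3×15.999 = 90.306 g/mol.
Mass of C per formula unit: 1 × 12.011 = 12.011 g.
Weight fraction C = 12.011 / 90.306 = 0.1330.

13.30 mass %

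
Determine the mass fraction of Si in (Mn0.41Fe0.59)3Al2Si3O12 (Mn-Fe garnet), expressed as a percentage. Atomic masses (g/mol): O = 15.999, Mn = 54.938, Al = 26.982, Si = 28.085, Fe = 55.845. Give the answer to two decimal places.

M((Mn0.41Fe0.59)3Al2Si3O12) = 496.626 g/mol.
Si contributes 3 × 28.085 = 84.255 g per mole.
84.255/496.626 = 0.1697 → 16.97%.

16.97 weight percent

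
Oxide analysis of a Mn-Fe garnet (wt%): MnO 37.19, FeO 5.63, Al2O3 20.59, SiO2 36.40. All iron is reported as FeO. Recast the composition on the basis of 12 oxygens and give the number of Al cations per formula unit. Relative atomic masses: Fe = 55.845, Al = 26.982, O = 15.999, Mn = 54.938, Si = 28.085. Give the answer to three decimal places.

2.003 Al apfu

MnO (M=70.937): mol = 0.52427; Mn = 0.52427, O = 0.52427.
FeO (M=71.844): mol = 0.07836; Fe = 0.07836, O = 0.07836.
Al2O3 (M=101.961): mol = 0.20194; Al = 0.40388, O = 0.60582.
SiO2 (M=60.083): mol = 0.60583; Si = 0.60583, O = 1.21166.
ΣO = 2.42011; factor = 12/ΣO = 4.95845.
Al apfu = 0.40388 × 4.95845 = 2.003.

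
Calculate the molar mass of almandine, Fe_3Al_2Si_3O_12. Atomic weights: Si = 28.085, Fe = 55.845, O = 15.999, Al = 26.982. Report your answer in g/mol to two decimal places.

M = 3·55.845 + 2·26.982 + 3·28.085 + 12·15.999

497.74 g/mol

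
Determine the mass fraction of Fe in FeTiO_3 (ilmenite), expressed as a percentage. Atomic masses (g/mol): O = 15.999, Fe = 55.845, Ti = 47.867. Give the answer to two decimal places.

36.81 wt%

Formula mass = 1*55.845 + 1*47.867 + 3*15.999 = 151.709 g/mol, of which 55.845 g is Fe.
So Fe makes up 55.845/151.709 = 0.3681 of the mass, i.e. 36.81%.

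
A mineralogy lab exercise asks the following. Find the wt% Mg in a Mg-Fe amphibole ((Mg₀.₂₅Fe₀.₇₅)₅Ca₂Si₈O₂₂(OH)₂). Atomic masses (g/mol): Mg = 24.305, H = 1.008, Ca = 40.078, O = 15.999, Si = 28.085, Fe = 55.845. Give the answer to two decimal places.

Formula mass = 1.25·24.305 + 3.75·55.845 + 2·40.078 + 8·28.085 + 24·15.999 + 2·1.008 = 930.628 g/mol, of which 30.381 g is Mg.
So Mg makes up 30.381/930.628 = 0.0326 of the mass, i.e. 3.26%.

3.26 wt%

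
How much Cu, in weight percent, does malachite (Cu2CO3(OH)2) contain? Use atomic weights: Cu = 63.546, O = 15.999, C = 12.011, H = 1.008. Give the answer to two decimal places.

Formula mass = 2×63.546 + 1×12.011 + 5×15.999 + 2×1.008 = 221.114 g/mol, of which 127.092 g is Cu.
So Cu makes up 127.092/221.114 = 0.5748 of the mass, i.e. 57.48%.

57.48 weight percent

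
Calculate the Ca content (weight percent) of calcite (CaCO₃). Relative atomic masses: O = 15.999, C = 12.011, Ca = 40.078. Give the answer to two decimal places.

40.04 weight percent

Molar mass of CaCO₃: 1*40.078 + 1*12.011 + 3*15.999 = 100.086 g/mol.
Mass of Ca per formula unit: 1 × 40.078 = 40.078 g.
Weight fraction Ca = 40.078 / 100.086 = 0.4004.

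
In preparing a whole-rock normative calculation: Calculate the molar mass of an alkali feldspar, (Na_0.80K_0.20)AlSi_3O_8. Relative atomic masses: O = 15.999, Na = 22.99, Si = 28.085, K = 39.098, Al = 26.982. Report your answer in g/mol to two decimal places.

The formula mass is the sum 0.80*22.99 + 0.20*39.098 + 1*26.982 + 3*28.085 + 8*15.999.

265.44 g/mol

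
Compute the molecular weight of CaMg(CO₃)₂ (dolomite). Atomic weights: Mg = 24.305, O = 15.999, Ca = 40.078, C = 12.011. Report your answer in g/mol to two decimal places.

The formula mass is the sum 1·40.078 + 1·24.305 + 2·12.011 + 6·15.999.

184.40 g/mol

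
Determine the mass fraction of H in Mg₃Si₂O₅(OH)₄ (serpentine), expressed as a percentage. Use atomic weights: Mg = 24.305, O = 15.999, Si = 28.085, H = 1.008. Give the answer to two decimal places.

Molar mass of Mg₃Si₂O₅(OH)₄: 3·24.305 + 2·28.085 + 9·15.999 + 4·1.008 = 277.108 g/mol.
Mass of H per formula unit: 4 × 1.008 = 4.032 g.
Weight fraction H = 4.032 / 277.108 = 0.0146.

1.46 wt%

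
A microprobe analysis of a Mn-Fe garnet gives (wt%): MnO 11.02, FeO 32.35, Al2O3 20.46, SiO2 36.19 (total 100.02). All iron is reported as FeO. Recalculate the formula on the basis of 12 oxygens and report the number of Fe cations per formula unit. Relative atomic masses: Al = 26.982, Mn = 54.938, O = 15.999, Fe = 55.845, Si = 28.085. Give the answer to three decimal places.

2.240 Fe apfu

MnO: 11.02/70.937 = 0.15535 mol → 0.15535 mol Mn, 0.15535 mol O.
FeO: 32.35/71.844 = 0.45028 mol → 0.45028 mol Fe, 0.45028 mol O.
Al2O3: 20.46/101.961 = 0.20066 mol → 0.40132 mol Al, 0.60198 mol O.
SiO2: 36.19/60.083 = 0.60233 mol → 0.60233 mol Si, 1.20466 mol O.
Total oxygen = 2.41227 mol. Normalization factor = 12/2.41227 = 4.97457.
Fe per 12 O = 0.45028 × 4.97457 = 2.240.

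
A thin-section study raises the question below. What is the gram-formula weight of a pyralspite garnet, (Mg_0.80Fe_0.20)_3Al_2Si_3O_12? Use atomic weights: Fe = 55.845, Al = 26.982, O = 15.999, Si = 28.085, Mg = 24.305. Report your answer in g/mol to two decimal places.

Mg: 2.40 × 24.305 = 58.3320
Fe: 0.60 × 55.845 = 33.5070
Al: 2 × 26.982 = 53.9640
Si: 3 × 28.085 = 84.2550
O: 12 × 15.999 = 191.9880
Summing the contributions gives the formula mass.

422.05 g/mol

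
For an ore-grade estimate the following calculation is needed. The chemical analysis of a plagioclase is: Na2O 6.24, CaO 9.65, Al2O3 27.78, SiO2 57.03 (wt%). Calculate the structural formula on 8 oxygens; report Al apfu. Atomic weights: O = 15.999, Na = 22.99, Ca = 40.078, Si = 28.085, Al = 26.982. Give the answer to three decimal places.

1.459 Al apfu

6.24 wt% Na2O ÷ 61.979 g/mol = 0.10068 mol, giving 0.20136 Na and 0.10068 O.
9.65 wt% CaO ÷ 56.077 g/mol = 0.17208 mol, giving 0.17208 Ca and 0.17208 O.
27.78 wt% Al2O3 ÷ 101.961 g/mol = 0.27246 mol, giving 0.54492 Al and 0.81738 O.
57.03 wt% SiO2 ÷ 60.083 g/mol = 0.94919 mol, giving 0.94919 Si and 1.89838 O.
Oxygen sums to 2.98852; scaling by 8/2.98852 = 2.67691 puts the formula on 8 O.
Al: 0.54492 × 2.67691 = 1.459 atoms per formula unit.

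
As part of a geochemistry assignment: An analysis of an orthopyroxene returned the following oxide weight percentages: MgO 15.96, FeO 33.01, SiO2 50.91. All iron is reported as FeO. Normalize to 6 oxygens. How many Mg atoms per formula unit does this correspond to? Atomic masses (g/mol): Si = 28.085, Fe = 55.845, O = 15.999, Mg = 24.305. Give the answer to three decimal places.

0.932 Mg apfu

MgO: 15.96/40.304 = 0.39599 mol → 0.39599 mol Mg, 0.39599 mol O.
FeO: 33.01/71.844 = 0.45947 mol → 0.45947 mol Fe, 0.45947 mol O.
SiO2: 50.91/60.083 = 0.84733 mol → 0.84733 mol Si, 1.69466 mol O.
Total oxygen = 2.55012 mol. Normalization factor = 6/2.55012 = 2.35283.
Mg per 6 O = 0.39599 × 2.35283 = 0.932.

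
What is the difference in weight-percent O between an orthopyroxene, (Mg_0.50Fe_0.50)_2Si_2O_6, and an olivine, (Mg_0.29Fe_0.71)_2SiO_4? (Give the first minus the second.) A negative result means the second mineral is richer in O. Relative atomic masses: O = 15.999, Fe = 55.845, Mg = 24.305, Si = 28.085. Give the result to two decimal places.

6.82 percentage points

M((Mg_0.50Fe_0.50)_2Si_2O_6) = 232.314 g/mol, so wt% O = 95.994/232.314 × 100 = 41.32%.
M((Mg_0.29Fe_0.71)_2SiO_4) = 185.478 g/mol, so wt% O = 63.996/185.478 × 100 = 34.50%.
41.32 − 34.50 = 6.82 pp.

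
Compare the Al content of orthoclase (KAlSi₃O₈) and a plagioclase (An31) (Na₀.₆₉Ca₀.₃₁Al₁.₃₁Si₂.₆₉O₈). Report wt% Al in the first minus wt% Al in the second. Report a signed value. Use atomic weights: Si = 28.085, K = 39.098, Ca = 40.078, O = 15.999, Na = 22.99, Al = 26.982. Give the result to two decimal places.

Al in KAlSi₃O₈: molar mass 278.327 g/mol; 1×26.982 = 26.982 g → 9.69 wt%.
Al in Na₀.₆₉Ca₀.₃₁Al₁.₃₁Si₂.₆₉O₈: molar mass 267.174 g/mol; 1.31×26.982 = 35.346 g → 13.23 wt%.
Difference = 9.69 − 13.23 = -3.54 percentage points.

-3.54 percentage points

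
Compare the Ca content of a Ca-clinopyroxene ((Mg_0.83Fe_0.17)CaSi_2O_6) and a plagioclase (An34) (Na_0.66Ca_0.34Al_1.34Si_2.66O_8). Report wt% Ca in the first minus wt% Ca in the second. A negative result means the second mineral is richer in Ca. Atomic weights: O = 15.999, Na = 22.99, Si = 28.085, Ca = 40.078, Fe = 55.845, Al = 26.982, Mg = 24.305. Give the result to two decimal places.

Ca in (Mg_0.83Fe_0.17)CaSi_2O_6: molar mass 221.909 g/mol; 1×40.078 = 40.078 g → 18.06 wt%.
Ca in Na_0.66Ca_0.34Al_1.34Si_2.66O_8: molar mass 267.654 g/mol; 0.34×40.078 = 13.627 g → 5.09 wt%.
Difference = 18.06 − 5.09 = 12.97 percentage points.

12.97 percentage points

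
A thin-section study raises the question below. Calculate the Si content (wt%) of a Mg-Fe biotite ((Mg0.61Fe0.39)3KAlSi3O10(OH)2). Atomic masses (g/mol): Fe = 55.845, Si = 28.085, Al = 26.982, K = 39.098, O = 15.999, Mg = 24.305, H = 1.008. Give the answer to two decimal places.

Formula mass = 1.83*24.305 + 1.17*55.845 + 1*39.098 + 1*26.982 + 3*28.085 + 12*15.999 + 2*1.008 = 454.156 g/mol, of which 84.255 g is Si.
So Si makes up 84.255/454.156 = 0.1855 of the mass, i.e. 18.55%.

18.55 wt%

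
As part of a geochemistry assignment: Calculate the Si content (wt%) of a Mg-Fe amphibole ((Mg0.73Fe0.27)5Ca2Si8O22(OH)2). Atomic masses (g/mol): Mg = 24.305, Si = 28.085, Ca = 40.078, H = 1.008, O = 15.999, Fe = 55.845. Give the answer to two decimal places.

26.28 wt%

Molar mass of (Mg0.73Fe0.27)5Ca2Si8O22(OH)2: 3.65×24.305 + 1.35×55.845 + 2×40.078 + 8×28.085 + 24×15.999 + 2×1.008 = 854.932 g/mol.
Mass of Si per formula unit: 8 × 28.085 = 224.680 g.
Weight fraction Si = 224.680 / 854.932 = 0.2628.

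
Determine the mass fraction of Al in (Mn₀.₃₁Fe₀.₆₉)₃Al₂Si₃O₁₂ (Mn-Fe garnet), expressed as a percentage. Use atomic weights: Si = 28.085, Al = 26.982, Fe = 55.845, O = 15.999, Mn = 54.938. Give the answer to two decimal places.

M((Mn₀.₃₁Fe₀.₆₉)₃Al₂Si₃O₁₂) = 496.898 g/mol.
Al contributes 2 × 26.982 = 53.964 g per mole.
53.964/496.898 = 0.1086 → 10.86%.

10.86 weight percent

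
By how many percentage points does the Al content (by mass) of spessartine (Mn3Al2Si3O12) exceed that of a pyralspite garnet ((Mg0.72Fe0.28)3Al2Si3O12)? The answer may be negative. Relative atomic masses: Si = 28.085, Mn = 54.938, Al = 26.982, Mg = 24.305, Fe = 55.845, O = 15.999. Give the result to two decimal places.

-1.66 percentage points

M(Mn3Al2Si3O12) = 495.021 g/mol, so wt% Al = 53.964/495.021 × 100 = 10.90%.
M((Mg0.72Fe0.28)3Al2Si3O12) = 429.616 g/mol, so wt% Al = 53.964/429.616 × 100 = 12.56%.
10.90 − 12.56 = -1.66 pp.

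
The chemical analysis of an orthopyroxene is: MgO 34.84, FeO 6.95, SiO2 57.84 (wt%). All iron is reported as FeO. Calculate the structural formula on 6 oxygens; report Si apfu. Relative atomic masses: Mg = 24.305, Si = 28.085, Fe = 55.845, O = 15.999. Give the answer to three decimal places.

34.84 wt% MgO ÷ 40.304 g/mol = 0.86443 mol, giving 0.86443 Mg and 0.86443 O.
6.95 wt% FeO ÷ 71.844 g/mol = 0.09674 mol, giving 0.09674 Fe and 0.09674 O.
57.84 wt% SiO2 ÷ 60.083 g/mol = 0.96267 mol, giving 0.96267 Si and 1.92534 O.
Oxygen sums to 2.88651; scaling by 6/2.88651 = 2.07863 puts the formula on 6 O.
Si: 0.96267 × 2.07863 = 2.001 atoms per formula unit.

2.001 Si apfu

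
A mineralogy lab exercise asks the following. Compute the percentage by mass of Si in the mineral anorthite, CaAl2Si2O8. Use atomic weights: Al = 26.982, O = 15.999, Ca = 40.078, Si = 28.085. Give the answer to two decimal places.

Molar mass of CaAl2Si2O8: 1×40.078 + 2×26.982 + 2×28.085 + 8×15.999 = 278.204 g/mol.
Mass of Si per formula unit: 2 × 28.085 = 56.170 g.
Weight fraction Si = 56.170 / 278.204 = 0.2019.

20.19 wt%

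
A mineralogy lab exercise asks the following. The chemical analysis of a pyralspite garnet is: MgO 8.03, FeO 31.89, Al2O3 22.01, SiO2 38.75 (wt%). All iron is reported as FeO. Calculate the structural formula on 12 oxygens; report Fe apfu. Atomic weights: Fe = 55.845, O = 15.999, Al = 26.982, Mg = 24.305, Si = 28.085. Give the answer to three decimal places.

2.064 Fe apfu

8.03 wt% MgO ÷ 40.304 g/mol = 0.19924 mol, giving 0.19924 Mg and 0.19924 O.
31.89 wt% FeO ÷ 71.844 g/mol = 0.44388 mol, giving 0.44388 Fe and 0.44388 O.
22.01 wt% Al2O3 ÷ 101.961 g/mol = 0.21587 mol, giving 0.43174 Al and 0.64761 O.
38.75 wt% SiO2 ÷ 60.083 g/mol = 0.64494 mol, giving 0.64494 Si and 1.28988 O.
Oxygen sums to 2.58061; scaling by 12/2.58061 = 4.65006 puts the formula on 12 O.
Fe: 0.44388 × 4.65006 = 2.064 atoms per formula unit.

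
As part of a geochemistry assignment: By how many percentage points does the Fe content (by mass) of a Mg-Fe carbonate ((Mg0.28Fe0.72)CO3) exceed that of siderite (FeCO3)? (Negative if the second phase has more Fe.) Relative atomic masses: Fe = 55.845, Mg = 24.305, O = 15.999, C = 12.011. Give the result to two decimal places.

-10.63 percentage points

First mineral: 40.208 g Fe in 107.022 g formula = 37.57 wt% Fe.
Second mineral: 55.845 g Fe in 115.853 g formula = 48.20 wt% Fe.
37.57% − 48.20% gives a difference of -10.63 percentage points.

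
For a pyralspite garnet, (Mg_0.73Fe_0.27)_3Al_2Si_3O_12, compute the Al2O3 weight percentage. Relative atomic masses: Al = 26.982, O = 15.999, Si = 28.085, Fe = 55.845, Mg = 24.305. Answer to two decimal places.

23.79 wt%

Molar mass of (Mg_0.73Fe_0.27)_3Al_2Si_3O_12 = 2.19×24.305 + 0.81×55.845 + 2×26.982 + 3×28.085 + 12×15.999 = 428.669 g/mol.
Each formula unit contains 2 Al, equivalent to 2/2 = 1.0000 mol Al2O3.
M(Al2O3) = 2×26.982 + 3×15.999 = 101.961 g/mol.
Mass of Al2O3 per formula unit = 1.0000 × 101.961 = 101.961 g.
Al2O3 wt% = 101.961 / 428.669 × 100 = 23.79%.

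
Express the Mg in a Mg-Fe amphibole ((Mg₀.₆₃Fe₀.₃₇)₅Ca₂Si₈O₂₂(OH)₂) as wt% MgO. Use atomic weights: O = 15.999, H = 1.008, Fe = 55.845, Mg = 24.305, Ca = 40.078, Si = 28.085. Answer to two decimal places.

14.58 wt%

M((Mg₀.₆₃Fe₀.₃₇)₅Ca₂Si₈O₂₂(OH)₂) = 870.702 g/mol; M(MgO) = 40.304 g/mol.
Moles MgO per formula unit = 3.15 Mg ÷ 1 = 3.1500.
MgO fraction = (3.1500 × 40.304) / 870.702 = 126.958/870.702 = 0.1458.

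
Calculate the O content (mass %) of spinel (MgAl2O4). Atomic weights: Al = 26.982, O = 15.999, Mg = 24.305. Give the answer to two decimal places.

M(MgAl2O4) = 142.265 g/mol.
O contributes 4 × 15.999 = 63.996 g per mole.
63.996/142.265 = 0.4498 → 44.98%.

44.98 mass %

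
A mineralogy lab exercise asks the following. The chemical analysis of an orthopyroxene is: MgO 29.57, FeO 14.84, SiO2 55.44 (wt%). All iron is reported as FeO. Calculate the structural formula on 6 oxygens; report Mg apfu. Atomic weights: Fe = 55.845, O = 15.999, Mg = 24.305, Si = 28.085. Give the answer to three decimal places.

29.57 wt% MgO ÷ 40.304 g/mol = 0.73367 mol, giving 0.73367 Mg and 0.73367 O.
14.84 wt% FeO ÷ 71.844 g/mol = 0.20656 mol, giving 0.20656 Fe and 0.20656 O.
55.44 wt% SiO2 ÷ 60.083 g/mol = 0.92272 mol, giving 0.92272 Si and 1.84544 O.
Oxygen sums to 2.78567; scaling by 6/2.78567 = 2.15388 puts the formula on 6 O.
Mg: 0.73367 × 2.15388 = 1.580 atoms per formula unit.

1.580 Mg apfu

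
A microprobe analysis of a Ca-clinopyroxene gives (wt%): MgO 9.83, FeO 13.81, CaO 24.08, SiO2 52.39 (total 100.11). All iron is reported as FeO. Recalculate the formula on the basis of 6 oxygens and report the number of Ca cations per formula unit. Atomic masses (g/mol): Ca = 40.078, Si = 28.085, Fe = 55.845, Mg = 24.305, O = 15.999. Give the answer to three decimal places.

0.987 Ca apfu

MgO: 9.83/40.304 = 0.24390 mol → 0.24390 mol Mg, 0.24390 mol O.
FeO: 13.81/71.844 = 0.19222 mol → 0.19222 mol Fe, 0.19222 mol O.
CaO: 24.08/56.077 = 0.42941 mol → 0.42941 mol Ca, 0.42941 mol O.
SiO2: 52.39/60.083 = 0.87196 mol → 0.87196 mol Si, 1.74392 mol O.
Total oxygen = 2.60945 mol. Normalization factor = 6/2.60945 = 2.29934.
Ca per 6 O = 0.42941 × 2.29934 = 0.987.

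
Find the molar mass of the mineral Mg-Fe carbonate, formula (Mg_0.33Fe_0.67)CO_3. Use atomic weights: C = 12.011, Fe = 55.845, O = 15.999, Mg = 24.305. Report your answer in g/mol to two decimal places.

105.44 g/mol

The formula mass is the sum 0.33*24.305 + 0.67*55.845 + 1*12.011 + 3*15.999.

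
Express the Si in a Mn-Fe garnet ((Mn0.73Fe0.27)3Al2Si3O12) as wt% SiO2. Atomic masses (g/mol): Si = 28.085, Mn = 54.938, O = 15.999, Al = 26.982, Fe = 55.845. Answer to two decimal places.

36.36 wt%

M((Mn0.73Fe0.27)3Al2Si3O12) = 495.756 g/mol; M(SiO2) = 60.083 g/mol.
Moles SiO2 per formula unit = 3 Si ÷ 1 = 3.0000.
SiO2 fraction = (3.0000 × 60.083) / 495.756 = 180.249/495.756 = 0.3636.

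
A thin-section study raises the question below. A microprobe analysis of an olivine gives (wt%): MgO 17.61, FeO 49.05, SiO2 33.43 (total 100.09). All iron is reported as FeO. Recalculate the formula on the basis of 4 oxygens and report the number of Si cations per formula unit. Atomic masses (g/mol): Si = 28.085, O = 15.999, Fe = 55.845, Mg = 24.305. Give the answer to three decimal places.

0.997 Si apfu

17.61 wt% MgO ÷ 40.304 g/mol = 0.43693 mol, giving 0.43693 Mg and 0.43693 O.
49.05 wt% FeO ÷ 71.844 g/mol = 0.68273 mol, giving 0.68273 Fe and 0.68273 O.
33.43 wt% SiO2 ÷ 60.083 g/mol = 0.55640 mol, giving 0.55640 Si and 1.11280 O.
Oxygen sums to 2.23246; scaling by 4/2.23246 = 1.79175 puts the formula on 4 O.
Si: 0.55640 × 1.79175 = 0.997 atoms per formula unit.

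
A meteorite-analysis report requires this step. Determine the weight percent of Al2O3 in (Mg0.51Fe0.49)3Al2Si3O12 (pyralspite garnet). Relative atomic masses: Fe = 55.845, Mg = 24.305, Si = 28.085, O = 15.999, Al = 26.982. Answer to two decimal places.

Molar mass of (Mg0.51Fe0.49)3Al2Si3O12 = 1.53·24.305 + 1.47·55.845 + 2·26.982 + 3·28.085 + 12·15.999 = 449.486 g/mol.
Each formula unit contains 2 Al, equivalent to 2/2 = 1.0000 mol Al2O3.
M(Al2O3) = 2×26.982 + 3×15.999 = 101.961 g/mol.
Mass of Al2O3 per formula unit = 1.0000 × 101.961 = 101.961 g.
Al2O3 wt% = 101.961 / 449.486 × 100 = 22.68%.

22.68 wt%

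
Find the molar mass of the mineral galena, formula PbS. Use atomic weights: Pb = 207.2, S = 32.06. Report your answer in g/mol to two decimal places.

239.26 g/mol

M = 1*207.2 + 1*32.06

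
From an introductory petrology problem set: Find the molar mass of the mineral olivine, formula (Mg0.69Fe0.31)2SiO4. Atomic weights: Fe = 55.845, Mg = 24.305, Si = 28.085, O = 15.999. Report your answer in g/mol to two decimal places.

160.25 g/mol

The formula mass is the sum 1.38·24.305 + 0.62·55.845 + 1·28.085 + 4·15.999.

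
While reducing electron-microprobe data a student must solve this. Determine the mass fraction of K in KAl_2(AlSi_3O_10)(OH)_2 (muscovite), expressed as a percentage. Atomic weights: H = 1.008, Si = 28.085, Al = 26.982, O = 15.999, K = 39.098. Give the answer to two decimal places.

Formula mass = 1·39.098 + 3·26.982 + 3·28.085 + 12·15.999 + 2·1.008 = 398.303 g/mol, of which 39.098 g is K.
So K makes up 39.098/398.303 = 0.0982 of the mass, i.e. 9.82%.

9.82 wt%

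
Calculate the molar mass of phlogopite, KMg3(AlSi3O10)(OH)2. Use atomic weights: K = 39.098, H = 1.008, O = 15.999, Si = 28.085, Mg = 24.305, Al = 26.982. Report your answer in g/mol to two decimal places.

K: 1 × 39.098 = 39.0980
Mg: 3 × 24.305 = 72.9150
Al: 1 × 26.982 = 26.9820
Si: 3 × 28.085 = 84.2550
O: 12 × 15.999 = 191.9880
H: 2 × 1.008 = 2.0160
Summing the contributions gives the formula mass.

417.25 g/mol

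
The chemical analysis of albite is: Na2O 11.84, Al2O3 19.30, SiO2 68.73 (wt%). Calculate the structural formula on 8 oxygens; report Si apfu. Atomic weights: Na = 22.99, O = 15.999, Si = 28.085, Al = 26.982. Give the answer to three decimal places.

3.004 Si apfu

Na2O (M=61.979): mol = 0.19103; Na = 0.38206, O = 0.19103.
Al2O3 (M=101.961): mol = 0.18929; Al = 0.37858, O = 0.56787.
SiO2 (M=60.083): mol = 1.14392; Si = 1.14392, O = 2.28784.
ΣO = 3.04674; factor = 8/ΣO = 2.62576.
Si apfu = 1.14392 × 2.62576 = 3.004.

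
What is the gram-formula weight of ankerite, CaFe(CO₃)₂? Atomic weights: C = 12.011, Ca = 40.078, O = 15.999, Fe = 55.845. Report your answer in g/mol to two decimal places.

M = 1·40.078 + 1·55.845 + 2·12.011 + 6·15.999

215.94 g/mol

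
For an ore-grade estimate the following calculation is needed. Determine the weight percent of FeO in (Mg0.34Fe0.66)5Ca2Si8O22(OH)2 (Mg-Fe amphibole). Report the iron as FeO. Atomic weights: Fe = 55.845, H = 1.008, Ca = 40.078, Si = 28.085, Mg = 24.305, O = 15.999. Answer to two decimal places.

25.87 wt%

Molar mass of (Mg0.34Fe0.66)5Ca2Si8O22(OH)2 = 1.70×24.305 + 3.30×55.845 + 2×40.078 + 8×28.085 + 24×15.999 + 2×1.008 = 916.435 g/mol.
Each formula unit contains 3.30 Fe, equivalent to 3.30/1 = 3.3000 mol FeO.
M(FeO) = 1×55.845 + 1×15.999 = 71.844 g/mol.
Mass of FeO per formula unit = 3.3000 × 71.844 = 237.085 g.
FeO wt% = 237.085 / 916.435 × 100 = 25.87%.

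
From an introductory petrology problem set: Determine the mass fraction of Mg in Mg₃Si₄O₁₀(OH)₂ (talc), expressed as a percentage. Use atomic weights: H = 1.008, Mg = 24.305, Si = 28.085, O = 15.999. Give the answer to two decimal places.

Molar mass of Mg₃Si₄O₁₀(OH)₂: 3·24.305 + 4·28.085 + 12·15.999 + 2·1.008 = 379.259 g/mol.
Mass of Mg per formula unit: 3 × 24.305 = 72.915 g.
Weight fraction Mg = 72.915 / 379.259 = 0.1923.

19.23 weight percent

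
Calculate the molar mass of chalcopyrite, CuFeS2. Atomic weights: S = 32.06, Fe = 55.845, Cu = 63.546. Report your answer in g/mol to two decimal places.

M = 1×63.546 + 1×55.845 + 2×32.06

183.51 g/mol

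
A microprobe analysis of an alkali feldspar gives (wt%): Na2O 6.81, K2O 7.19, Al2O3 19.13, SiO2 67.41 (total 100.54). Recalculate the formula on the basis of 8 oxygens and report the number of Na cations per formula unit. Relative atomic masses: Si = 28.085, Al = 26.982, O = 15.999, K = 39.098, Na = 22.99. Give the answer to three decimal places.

0.587 Na apfu

Na2O (M=61.979): mol = 0.10988; Na = 0.21976, O = 0.10988.
K2O (M=94.195): mol = 0.07633; K = 0.15266, O = 0.07633.
Al2O3 (M=101.961): mol = 0.18762; Al = 0.37524, O = 0.56286.
SiO2 (M=60.083): mol = 1.12195; Si = 1.12195, O = 2.24390.
ΣO = 2.99297; factor = 8/ΣO = 2.67293.
Na apfu = 0.21976 × 2.67293 = 0.587.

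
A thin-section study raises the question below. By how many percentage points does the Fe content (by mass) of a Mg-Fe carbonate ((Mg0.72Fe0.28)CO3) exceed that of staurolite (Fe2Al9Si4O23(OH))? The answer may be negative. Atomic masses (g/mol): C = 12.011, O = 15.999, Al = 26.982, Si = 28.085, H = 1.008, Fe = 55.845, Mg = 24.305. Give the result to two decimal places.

Fe in (Mg0.72Fe0.28)CO3: molar mass 93.144 g/mol; 0.28×55.845 = 15.637 g → 16.79 wt%.
Fe in Fe2Al9Si4O23(OH): molar mass 851.852 g/mol; 2×55.845 = 111.690 g → 13.11 wt%.
Difference = 16.79 − 13.11 = 3.68 percentage points.

3.68 percentage points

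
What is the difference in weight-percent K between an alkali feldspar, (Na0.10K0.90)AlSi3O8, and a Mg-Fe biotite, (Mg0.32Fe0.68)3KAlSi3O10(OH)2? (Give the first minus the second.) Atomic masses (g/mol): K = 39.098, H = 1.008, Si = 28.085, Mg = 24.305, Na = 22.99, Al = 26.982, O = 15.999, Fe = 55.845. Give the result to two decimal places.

M((Na0.10K0.90)AlSi3O8) = 276.716 g/mol, so wt% K = 35.188/276.716 × 100 = 12.72%.
M((Mg0.32Fe0.68)3KAlSi3O10(OH)2) = 481.596 g/mol, so wt% K = 39.098/481.596 × 100 = 8.12%.
12.72 − 8.12 = 4.60 pp.

4.60 percentage points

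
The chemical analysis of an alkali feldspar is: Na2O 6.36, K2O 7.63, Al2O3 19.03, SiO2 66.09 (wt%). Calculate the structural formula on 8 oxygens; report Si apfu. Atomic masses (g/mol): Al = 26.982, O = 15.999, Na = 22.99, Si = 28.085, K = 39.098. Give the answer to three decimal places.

Na2O: 6.36/61.979 = 0.10262 mol → 0.20524 mol Na, 0.10262 mol O.
K2O: 7.63/94.195 = 0.08100 mol → 0.16200 mol K, 0.08100 mol O.
Al2O3: 19.03/101.961 = 0.18664 mol → 0.37328 mol Al, 0.55992 mol O.
SiO2: 66.09/60.083 = 1.09998 mol → 1.09998 mol Si, 2.19996 mol O.
Total oxygen = 2.94350 mol. Normalization factor = 8/2.94350 = 2.71785.
Si per 8 O = 1.09998 × 2.71785 = 2.990.

2.990 Si apfu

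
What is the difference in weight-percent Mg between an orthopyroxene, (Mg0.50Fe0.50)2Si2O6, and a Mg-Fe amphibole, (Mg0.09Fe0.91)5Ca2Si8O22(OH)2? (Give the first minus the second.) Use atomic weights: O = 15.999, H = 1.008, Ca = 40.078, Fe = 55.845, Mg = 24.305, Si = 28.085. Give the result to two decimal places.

Mg in (Mg0.50Fe0.50)2Si2O6: molar mass 232.314 g/mol; 1×24.305 = 24.305 g → 10.46 wt%.
Mg in (Mg0.09Fe0.91)5Ca2Si8O22(OH)2: molar mass 955.860 g/mol; 0.45×24.305 = 10.937 g → 1.14 wt%.
Difference = 10.46 − 1.14 = 9.32 percentage points.

9.32 percentage points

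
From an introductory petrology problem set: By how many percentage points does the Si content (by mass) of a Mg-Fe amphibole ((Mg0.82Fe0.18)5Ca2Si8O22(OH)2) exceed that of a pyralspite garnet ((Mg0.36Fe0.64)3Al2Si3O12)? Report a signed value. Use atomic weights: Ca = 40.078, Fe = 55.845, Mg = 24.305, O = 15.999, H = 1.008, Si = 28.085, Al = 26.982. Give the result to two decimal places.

8.55 percentage points

Si in (Mg0.82Fe0.18)5Ca2Si8O22(OH)2: molar mass 840.739 g/mol; 8×28.085 = 224.680 g → 26.72 wt%.
Si in (Mg0.36Fe0.64)3Al2Si3O12: molar mass 463.679 g/mol; 3×28.085 = 84.255 g → 18.17 wt%.
Difference = 26.72 − 18.17 = 8.55 percentage points.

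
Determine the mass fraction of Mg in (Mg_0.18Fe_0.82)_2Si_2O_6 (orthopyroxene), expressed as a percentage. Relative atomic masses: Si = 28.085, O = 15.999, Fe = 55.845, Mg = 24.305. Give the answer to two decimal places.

M((Mg_0.18Fe_0.82)_2Si_2O_6) = 252.500 g/mol.
Mg contributes 0.36 × 24.305 = 8.750 g per mole.
8.750/252.500 = 0.0347 → 3.47%.

3.47 wt%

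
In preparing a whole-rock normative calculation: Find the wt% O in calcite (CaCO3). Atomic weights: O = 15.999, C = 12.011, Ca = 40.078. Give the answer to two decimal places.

Formula mass = 1×40.078 + 1×12.011 + 3×15.999 = 100.086 g/mol, of which 47.997 g is O.
So O makes up 47.997/100.086 = 0.4796 of the mass, i.e. 47.96%.

47.96 wt%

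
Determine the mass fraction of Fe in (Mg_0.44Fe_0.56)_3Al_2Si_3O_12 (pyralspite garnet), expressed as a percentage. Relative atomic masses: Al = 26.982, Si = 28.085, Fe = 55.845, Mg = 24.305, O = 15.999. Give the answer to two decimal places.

20.57 wt%

M((Mg_0.44Fe_0.56)_3Al_2Si_3O_12) = 456.109 g/mol.
Fe contributes 1.68 × 55.845 = 93.820 g per mole.
93.820/456.109 = 0.2057 → 20.57%.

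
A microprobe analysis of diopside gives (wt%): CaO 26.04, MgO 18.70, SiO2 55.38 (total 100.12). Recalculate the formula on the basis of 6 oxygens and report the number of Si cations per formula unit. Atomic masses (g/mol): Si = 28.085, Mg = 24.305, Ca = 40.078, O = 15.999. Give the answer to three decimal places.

1.995 Si apfu

CaO: 26.04/56.077 = 0.46436 mol → 0.46436 mol Ca, 0.46436 mol O.
MgO: 18.70/40.304 = 0.46397 mol → 0.46397 mol Mg, 0.46397 mol O.
SiO2: 55.38/60.083 = 0.92172 mol → 0.92172 mol Si, 1.84344 mol O.
Total oxygen = 2.77177 mol. Normalization factor = 6/2.77177 = 2.16468.
Si per 6 O = 0.92172 × 2.16468 = 1.995.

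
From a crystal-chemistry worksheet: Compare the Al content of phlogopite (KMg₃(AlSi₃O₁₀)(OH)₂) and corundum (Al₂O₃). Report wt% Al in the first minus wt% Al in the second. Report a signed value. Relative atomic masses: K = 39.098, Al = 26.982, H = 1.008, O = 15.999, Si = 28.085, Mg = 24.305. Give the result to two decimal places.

First mineral: 26.982 g Al in 417.254 g formula = 6.47 wt% Al.
Second mineral: 53.964 g Al in 101.961 g formula = 52.93 wt% Al.
6.47% − 52.93% gives a difference of -46.46 percentage points.

-46.46 percentage points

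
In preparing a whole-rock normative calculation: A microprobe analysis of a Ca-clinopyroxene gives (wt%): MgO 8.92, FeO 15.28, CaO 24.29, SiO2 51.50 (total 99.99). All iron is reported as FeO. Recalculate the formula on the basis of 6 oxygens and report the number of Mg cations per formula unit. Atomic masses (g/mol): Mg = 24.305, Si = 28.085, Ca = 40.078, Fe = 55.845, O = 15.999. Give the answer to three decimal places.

MgO: 8.92/40.304 = 0.22132 mol → 0.22132 mol Mg, 0.22132 mol O.
FeO: 15.28/71.844 = 0.21268 mol → 0.21268 mol Fe, 0.21268 mol O.
CaO: 24.29/56.077 = 0.43315 mol → 0.43315 mol Ca, 0.43315 mol O.
SiO2: 51.50/60.083 = 0.85715 mol → 0.85715 mol Si, 1.71430 mol O.
Total oxygen = 2.58145 mol. Normalization factor = 6/2.58145 = 2.32428.
Mg per 6 O = 0.22132 × 2.32428 = 0.514.

0.514 Mg apfu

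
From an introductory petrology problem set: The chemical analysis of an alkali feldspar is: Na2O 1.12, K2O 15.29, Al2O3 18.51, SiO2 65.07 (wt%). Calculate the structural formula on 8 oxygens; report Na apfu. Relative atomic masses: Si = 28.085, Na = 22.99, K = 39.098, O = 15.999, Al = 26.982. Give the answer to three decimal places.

0.100 Na apfu

1.12 wt% Na2O ÷ 61.979 g/mol = 0.01807 mol, giving 0.03614 Na and 0.01807 O.
15.29 wt% K2O ÷ 94.195 g/mol = 0.16232 mol, giving 0.32464 K and 0.16232 O.
18.51 wt% Al2O3 ÷ 101.961 g/mol = 0.18154 mol, giving 0.36308 Al and 0.54462 O.
65.07 wt% SiO2 ÷ 60.083 g/mol = 1.08300 mol, giving 1.08300 Si and 2.16600 O.
Oxygen sums to 2.89101; scaling by 8/2.89101 = 2.76720 puts the formula on 8 O.
Na: 0.03614 × 2.76720 = 0.100 atoms per formula unit.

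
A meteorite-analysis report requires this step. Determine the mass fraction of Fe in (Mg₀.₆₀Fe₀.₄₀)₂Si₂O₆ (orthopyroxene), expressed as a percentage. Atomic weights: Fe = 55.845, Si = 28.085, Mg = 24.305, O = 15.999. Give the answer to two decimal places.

Molar mass of (Mg₀.₆₀Fe₀.₄₀)₂Si₂O₆: 1.20*24.305 + 0.80*55.845 + 2*28.085 + 6*15.999 = 226.006 g/mol.
Mass of Fe per formula unit: 0.80 × 55.845 = 44.676 g.
Weight fraction Fe = 44.676 / 226.006 = 0.1977.

19.77 weight percent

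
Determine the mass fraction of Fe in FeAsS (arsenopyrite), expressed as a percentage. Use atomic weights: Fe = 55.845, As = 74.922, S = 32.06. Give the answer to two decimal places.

34.30 weight percent

Molar mass of FeAsS: 1·55.845 + 1·74.922 + 1·32.06 = 162.827 g/mol.
Mass of Fe per formula unit: 1 × 55.845 = 55.845 g.
Weight fraction Fe = 55.845 / 162.827 = 0.3430.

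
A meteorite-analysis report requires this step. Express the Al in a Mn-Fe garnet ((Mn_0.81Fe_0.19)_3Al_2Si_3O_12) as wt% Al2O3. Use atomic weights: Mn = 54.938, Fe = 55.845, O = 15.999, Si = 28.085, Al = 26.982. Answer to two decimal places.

Molar mass of (Mn_0.81Fe_0.19)_3Al_2Si_3O_12 = 2.43*54.938 + 0.57*55.845 + 2*26.982 + 3*28.085 + 12*15.999 = 495.538 g/mol.
Each formula unit contains 2 Al, equivalent to 2/2 = 1.0000 mol Al2O3.
M(Al2O3) = 2×26.982 + 3×15.999 = 101.961 g/mol.
Mass of Al2O3 per formula unit = 1.0000 × 101.961 = 101.961 g.
Al2O3 wt% = 101.961 / 495.538 × 100 = 20.58%.

20.58 wt%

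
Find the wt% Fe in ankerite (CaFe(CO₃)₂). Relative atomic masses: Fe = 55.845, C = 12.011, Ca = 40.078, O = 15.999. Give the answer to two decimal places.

25.86 mass %

Formula mass = 1·40.078 + 1·55.845 + 2·12.011 + 6·15.999 = 215.939 g/mol, of which 55.845 g is Fe.
So Fe makes up 55.845/215.939 = 0.2586 of the mass, i.e. 25.86%.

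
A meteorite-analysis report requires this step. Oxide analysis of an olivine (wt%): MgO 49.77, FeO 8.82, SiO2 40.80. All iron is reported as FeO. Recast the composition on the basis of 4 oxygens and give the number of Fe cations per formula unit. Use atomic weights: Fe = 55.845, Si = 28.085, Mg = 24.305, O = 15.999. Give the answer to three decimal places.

0.181 Fe apfu

MgO (M=40.304): mol = 1.23487; Mg = 1.23487, O = 1.23487.
FeO (M=71.844): mol = 0.12277; Fe = 0.12277, O = 0.12277.
SiO2 (M=60.083): mol = 0.67906; Si = 0.67906, O = 1.35812.
ΣO = 2.71576; factor = 4/ΣO = 1.47288.
Fe apfu = 0.12277 × 1.47288 = 0.181.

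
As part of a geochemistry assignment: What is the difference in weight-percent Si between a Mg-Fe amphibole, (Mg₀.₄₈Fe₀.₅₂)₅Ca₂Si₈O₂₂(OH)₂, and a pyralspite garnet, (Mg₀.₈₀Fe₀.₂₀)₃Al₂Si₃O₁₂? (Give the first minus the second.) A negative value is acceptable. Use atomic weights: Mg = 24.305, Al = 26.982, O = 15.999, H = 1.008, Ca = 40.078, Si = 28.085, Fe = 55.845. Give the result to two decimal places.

First mineral: 224.680 g Si in 894.357 g formula = 25.12 wt% Si.
Second mineral: 84.255 g Si in 422.046 g formula = 19.96 wt% Si.
25.12% − 19.96% gives a difference of 5.16 percentage points.

5.16 percentage points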